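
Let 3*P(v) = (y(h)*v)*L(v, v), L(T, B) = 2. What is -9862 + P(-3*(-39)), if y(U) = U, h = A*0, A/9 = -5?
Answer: -9862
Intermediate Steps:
A = -45 (A = 9*(-5) = -45)
h = 0 (h = -45*0 = 0)
P(v) = 0 (P(v) = ((0*v)*2)/3 = (0*2)/3 = (⅓)*0 = 0)
-9862 + P(-3*(-39)) = -9862 + 0 = -9862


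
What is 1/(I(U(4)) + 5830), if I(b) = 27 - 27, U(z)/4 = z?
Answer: 1/5830 ≈ 0.00017153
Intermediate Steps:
U(z) = 4*z
I(b) = 0
1/(I(U(4)) + 5830) = 1/(0 + 5830) = 1/5830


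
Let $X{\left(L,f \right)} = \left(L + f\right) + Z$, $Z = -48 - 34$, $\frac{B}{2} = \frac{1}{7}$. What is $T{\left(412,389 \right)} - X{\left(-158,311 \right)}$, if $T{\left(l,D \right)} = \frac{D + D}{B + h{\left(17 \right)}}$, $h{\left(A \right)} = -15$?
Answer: $- \frac{12759}{103} \approx -123.87$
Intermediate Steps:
$B = \frac{2}{7} \approx 0.28571$
$Z = -82$
$X{\left(L,f \right)} = -82 + L + f$ ($X{\left(L,f \right)} = \left(L + f\right) - 82 = -82 + L + f$)
$T{\left(l,D \right)} = - \frac{14 D}{103}$ ($T{\left(l,D \right)} = \frac{D + D}{\frac{2}{7} - 15} = \frac{2 D}{- \frac{103}{7}} = 2 D \left(- \frac{7}{103}\right) = - \frac{14 D}{103}$)
$T{\left(412,389 \right)} - X{\left(-158,311 \right)} = \left(- \frac{14}{103}\right) 389 - \left(-82 - 158 + 311\right) = - \frac{5446}{103} - 71 = - \frac{12759}{103}$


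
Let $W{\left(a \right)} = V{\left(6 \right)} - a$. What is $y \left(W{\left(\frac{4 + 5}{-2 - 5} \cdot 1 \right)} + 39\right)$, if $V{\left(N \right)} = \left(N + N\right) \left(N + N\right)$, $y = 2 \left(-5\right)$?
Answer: $- \frac{12900}{7} \approx -1842.9$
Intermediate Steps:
$y = -10$
$V{\left(N \right)} = 4 N^{2}$ ($V{\left(N \right)} = 2 N 2 N = 4 N^{2}$)
$W{\left(a \right)} = 144 - a$ ($W{\left(a \right)} = 4 \cdot 6^{2} - a = 4 \cdot 36 - a = 144 - a$)
$y \left(W{\left(\frac{4 + 5}{-2 - 5} \cdot 1 \right)} + 39\right) = - 10 \left(\left(144 - \frac{4 + 5}{-2 - 5} \cdot 1\right) + 39\right) = - 10 \left(\left(144 - \frac{9}{-7} \cdot 1\right) + 39\right) = - 10 \left(\left(144 - 9 \left(- \frac{1}{7}\right) 1\right) + 39\right) = - 10 \left(\left(144 - \left(- \frac{9}{7}\right) 1\right) + 39\right) = - 10 \left(\left(144 - - \frac{9}{7}\right) + 39\right) = - 10 \left(\left(144 + \frac{9}{7}\right) + 39\right) = - 10 \left(\frac{1017}{7} + 39\right) = \left(-10\right) \frac{1290}{7} = - \frac{12900}{7}$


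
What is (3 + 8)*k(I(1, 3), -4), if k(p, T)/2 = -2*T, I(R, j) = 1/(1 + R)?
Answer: 176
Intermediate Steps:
k(p, T) = -4*T (k(p, T) = 2*(-2*T) = -4*T)
(3 + 8)*k(I(1, 3), -4) = (3 + 8)*(-4*(-4)) = 11*16 = 176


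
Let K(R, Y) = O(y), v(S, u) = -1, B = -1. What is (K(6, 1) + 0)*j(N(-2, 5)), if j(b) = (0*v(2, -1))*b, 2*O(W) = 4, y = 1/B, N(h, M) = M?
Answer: 0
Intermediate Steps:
y = -1 (y = 1/(-1) = -1)
O(W) = 2 (O(W) = (½)*4 = 2)
K(R, Y) = 2
j(b) = 0 (j(b) = (0*(-1))*b = 0*b = 0)
(K(6, 1) + 0)*j(N(-2, 5)) = (2 + 0)*0 = 2*0 = 0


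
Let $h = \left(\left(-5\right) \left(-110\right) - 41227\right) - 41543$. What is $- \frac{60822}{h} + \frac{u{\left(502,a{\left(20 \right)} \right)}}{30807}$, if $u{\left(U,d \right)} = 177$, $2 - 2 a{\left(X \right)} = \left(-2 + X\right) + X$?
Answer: $\frac{314716049}{422158590} \approx 0.74549$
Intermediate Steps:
$a{\left(X \right)} = 2 - X$ ($a{\left(X \right)} = 1 - \frac{\left(-2 + X\right) + X}{2} = 1 - \frac{-2 + 2 X}{2} = 1 - \left(-1 + X\right) = 2 - X$)
$h = -82220$ ($h = \left(550 - 41227\right) - 41543 = -40677 - 41543 = -82220$)
$- \frac{60822}{h} + \frac{u{\left(502,a{\left(20 \right)} \right)}}{30807} = - \frac{60822}{-82220} + \frac{177}{30807} = \left(-60822\right) \left(- \frac{1}{82220}\right) + 177 \cdot \frac{1}{30807} = \frac{30411}{41110} + \frac{59}{10269} = \frac{314716049}{422158590}$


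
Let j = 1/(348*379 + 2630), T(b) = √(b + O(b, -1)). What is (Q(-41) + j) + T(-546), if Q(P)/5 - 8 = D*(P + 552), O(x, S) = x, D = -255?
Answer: -87639065169/134522 + 2*I*√273 ≈ -6.5149e+5 + 33.045*I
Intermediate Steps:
T(b) = √2*√b (T(b) = √(b + b) = √(2*b) = √2*√b)
Q(P) = -703760 - 1275*P (Q(P) = 40 + 5*(-255*(P + 552)) = 40 + 5*(-255*(552 + P)) = 40 + 5*(-140760 - 255*P) = 40 + (-703800 - 1275*P) = -703760 - 1275*P)
j = 1/134522 (j = 1/(131892 + 2630) = 1/134522 ≈ 7.4337e-6)
(Q(-41) + j) + T(-546) = ((-703760 - 1275*(-41)) + 1/134522) + √2*√(-546) = ((-703760 + 52275) + 1/134522) + √2*(I*√546) = (-651485 + 1/134522) + 2*I*√273 = -87639065169/134522 + 2*I*√273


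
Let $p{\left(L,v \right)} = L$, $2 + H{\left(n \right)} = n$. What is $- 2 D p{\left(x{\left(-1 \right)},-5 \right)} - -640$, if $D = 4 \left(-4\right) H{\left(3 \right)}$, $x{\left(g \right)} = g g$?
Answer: $672$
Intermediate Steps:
$x{\left(g \right)} = g^{2}$
$H{\left(n \right)} = -2 + n$
$D = -16$ ($D = 4 \left(-4\right) \left(-2 + 3\right) = \left(-16\right) 1 = -16$)
$- 2 D p{\left(x{\left(-1 \right)},-5 \right)} - -640 = \left(-2\right) \left(-16\right) \left(-1\right)^{2} - -640 = 32 \cdot 1 + 640 = 32 + 640 = 672$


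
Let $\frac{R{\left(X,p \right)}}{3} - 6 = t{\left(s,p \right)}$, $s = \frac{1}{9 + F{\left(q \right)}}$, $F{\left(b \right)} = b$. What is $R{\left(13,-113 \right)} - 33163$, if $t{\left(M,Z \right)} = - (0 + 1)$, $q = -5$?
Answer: $-33148$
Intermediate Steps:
$s = \frac{1}{4}$ ($s = \frac{1}{9 - 5} = \frac{1}{4} \approx 0.25$)
$t{\left(M,Z \right)} = -1$ ($t{\left(M,Z \right)} = \left(-1\right) 1 = -1$)
$R{\left(X,p \right)} = 15$ ($R{\left(X,p \right)} = 18 + 3 \left(-1\right) = 18 - 3 = 15$)
$R{\left(13,-113 \right)} - 33163 = 15 - 33163 = -33148$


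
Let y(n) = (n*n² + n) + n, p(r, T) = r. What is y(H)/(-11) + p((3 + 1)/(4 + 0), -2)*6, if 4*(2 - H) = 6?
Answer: 519/88 ≈ 5.8977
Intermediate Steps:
H = ½ (H = 2 - ¼*6 = 2 - 3/2 = ½ ≈ 0.50000)
y(n) = n³ + 2*n (y(n) = (n³ + n) + n = (n + n³) + n = n³ + 2*n)
y(H)/(-11) + p((3 + 1)/(4 + 0), -2)*6 = ((2 + (½)²)/2)/(-11) + ((3 + 1)/(4 + 0))*6 = ((2 + ¼)/2)*(-1/11) + (4/4)*6 = ((½)*(9/4))*(-1/11) + (4*(¼))*6 = (9/8)*(-1/11) + 1*6 = -9/88 + 6 = 519/88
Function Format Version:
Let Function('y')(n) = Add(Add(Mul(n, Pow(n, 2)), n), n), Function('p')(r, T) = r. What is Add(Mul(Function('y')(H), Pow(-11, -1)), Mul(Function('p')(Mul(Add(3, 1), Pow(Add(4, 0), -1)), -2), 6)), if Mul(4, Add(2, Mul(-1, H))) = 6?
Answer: Rational(519, 88) ≈ 5.8977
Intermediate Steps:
H = Rational(1, 2) (H = Add(2, Mul(Rational(-1, 4), 6)) = Add(2, Rational(-3, 2)) = Rational(1, 2) ≈ 0.50000)
Function('y')(n) = Add(Pow(n, 3), Mul(2, n)) (Function('y')(n) = Add(Add(Pow(n, 3), n), n) = Add(Add(n, Pow(n, 3)), n) = Add(Pow(n, 3), Mul(2, n)))
Add(Mul(Function('y')(H), Pow(-11, -1)), Mul(Function('p')(Mul(Add(3, 1), Pow(Add(4, 0), -1)), -2), 6)) = Add(Mul(Mul(Rational(1, 2), Add(2, Pow(Rational(1, 2), 2))), Pow(-11, -1)), Mul(Mul(Add(3, 1), Pow(Add(4, 0), -1)), 6)) = Add(Mul(Mul(Rational(1, 2), Add(2, Rational(1, 4))), Rational(-1, 11)), Mul(Mul(4, Pow(4, -1)), 6)) = Add(Mul(Mul(Rational(1, 2), Rational(9, 4)), Rational(-1, 11)), Mul(Mul(4, Rational(1, 4)), 6)) = Add(Mul(Rational(9, 8), Rational(-1, 11)), Mul(1, 6)) = Add(Rational(-9, 88), 6) = Rational(519, 88)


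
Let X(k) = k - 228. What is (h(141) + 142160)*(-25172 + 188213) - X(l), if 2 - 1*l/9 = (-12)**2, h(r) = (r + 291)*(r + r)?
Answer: 43040216850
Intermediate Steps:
h(r) = 2*r*(291 + r) (h(r) = (291 + r)*(2*r) = 2*r*(291 + r))
l = -1278 (l = 18 - 9*(-12)**2 = 18 - 9*144 = 18 - 1296 = -1278)
X(k) = -228 + k
(h(141) + 142160)*(-25172 + 188213) - X(l) = (2*141*(291 + 141) + 142160)*(-25172 + 188213) - (-228 - 1278) = (2*141*432 + 142160)*163041 - 1*(-1506) = (121824 + 142160)*163041 + 1506 = 263984*163041 + 1506 = 43040215344 + 1506 = 43040216850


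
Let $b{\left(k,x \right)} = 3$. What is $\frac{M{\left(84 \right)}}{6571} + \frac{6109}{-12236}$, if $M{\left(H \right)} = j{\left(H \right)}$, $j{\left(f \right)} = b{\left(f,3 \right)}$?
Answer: $- \frac{40105531}{80402756} \approx -0.49881$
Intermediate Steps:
$j{\left(f \right)} = 3$
$M{\left(H \right)} = 3$
$\frac{M{\left(84 \right)}}{6571} + \frac{6109}{-12236} = \frac{3}{6571} + \frac{6109}{-12236} = 3 \cdot \frac{1}{6571} + 6109 \left(- \frac{1}{12236}\right) = \frac{3}{6571} - \frac{6109}{12236} = - \frac{40105531}{80402756}$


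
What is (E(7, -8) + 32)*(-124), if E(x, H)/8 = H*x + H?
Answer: 59520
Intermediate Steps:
E(x, H) = 8*H + 8*H*x (E(x, H) = 8*(H*x + H) = 8*(H + H*x) = 8*H + 8*H*x)
(E(7, -8) + 32)*(-124) = (8*(-8)*(1 + 7) + 32)*(-124) = (8*(-8)*8 + 32)*(-124) = (-512 + 32)*(-124) = -480*(-124) = 59520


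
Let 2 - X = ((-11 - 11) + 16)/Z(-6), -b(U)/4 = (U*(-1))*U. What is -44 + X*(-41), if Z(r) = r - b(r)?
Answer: -3109/25 ≈ -124.36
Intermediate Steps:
b(U) = 4*U**2 (b(U) = -4*U*(-1)*U = -4*(-U)*U = -(-4)*U**2 = 4*U**2)
Z(r) = r - 4*r**2
X = 49/25 (X = 2 - ((-11 - 11) + 16)/((-6*(1 - 4*(-6)))) = 2 - (-22 + 16)/((-6*(1 + 24))) = 2 - (-6)/((-6*25)) = 2 - (-6)/(-150) = 2 - (-6)*(-1)/150 = 2 - 1*1/25 = 2 - 1/25 = 49/25 ≈ 1.9600)
-44 + X*(-41) = -44 + (49/25)*(-41) = -44 - 2009/25 = -3109/25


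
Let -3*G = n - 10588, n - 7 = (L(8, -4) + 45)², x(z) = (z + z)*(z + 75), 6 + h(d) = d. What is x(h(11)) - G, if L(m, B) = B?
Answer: -6500/3 ≈ -2166.7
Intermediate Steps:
h(d) = -6 + d
x(z) = 2*z*(75 + z) (x(z) = (2*z)*(75 + z) = 2*z*(75 + z))
n = 1688 (n = 7 + (-4 + 45)² = 7 + 41² = 7 + 1681 = 1688)
G = 8900/3 (G = -(1688 - 10588)/3 = -⅓*(-8900) = 8900/3 ≈ 2966.7)
x(h(11)) - G = 2*(-6 + 11)*(75 + (-6 + 11)) - 1*8900/3 = 2*5*(75 + 5) - 8900/3 = 2*5*80 - 8900/3 = 800 - 8900/3 = -6500/3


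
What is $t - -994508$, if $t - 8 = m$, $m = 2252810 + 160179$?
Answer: $3407505$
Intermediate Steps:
$m = 2412989$
$t = 2412997$ ($t = 8 + 2412989 = 2412997$)
$t - -994508 = 2412997 - -994508 = 2412997 + 994508 = 3407505$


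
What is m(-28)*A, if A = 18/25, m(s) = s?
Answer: -504/25 ≈ -20.160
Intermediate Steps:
A = 18/25 (A = 18*(1/25) = 18/25 ≈ 0.72000)
m(-28)*A = -28*18/25 = -504/25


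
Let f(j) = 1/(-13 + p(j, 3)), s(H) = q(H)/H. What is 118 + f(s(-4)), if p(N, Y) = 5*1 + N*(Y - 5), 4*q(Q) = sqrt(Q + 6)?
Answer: 241290/2047 - 4*sqrt(2)/2047 ≈ 117.87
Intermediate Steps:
q(Q) = sqrt(6 + Q)/4 (q(Q) = sqrt(Q + 6)/4 = sqrt(6 + Q)/4)
p(N, Y) = 5 + N*(-5 + Y)
s(H) = sqrt(6 + H)/(4*H) (s(H) = (sqrt(6 + H)/4)/H = sqrt(6 + H)/(4*H))
f(j) = 1/(-8 - 2*j) (f(j) = 1/(-13 + (5 - 5*j + j*3)) = 1/(-13 + (5 - 5*j + 3*j)) = 1/(-13 + (5 - 2*j)) = 1/(-8 - 2*j))
118 + f(s(-4)) = 118 - 1/(8 + 2*((1/4)*sqrt(6 - 4)/(-4))) = 118 - 1/(8 + 2*((1/4)*(-1/4)*sqrt(2))) = 118 - 1/(8 + 2*(-sqrt(2)/16)) = 118 - 1/(8 - sqrt(2)/8)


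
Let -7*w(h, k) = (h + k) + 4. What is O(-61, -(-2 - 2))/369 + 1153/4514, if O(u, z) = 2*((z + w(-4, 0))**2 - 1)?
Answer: 186959/555222 ≈ 0.33673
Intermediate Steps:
w(h, k) = -4/7 - h/7 - k/7 (w(h, k) = -((h + k) + 4)/7 = -(4 + h + k)/7 = -4/7 - h/7 - k/7)
O(u, z) = -2 + 2*z**2 (O(u, z) = 2*((z + (-4/7 - 1/7*(-4) - 1/7*0))**2 - 1) = 2*((z + (-4/7 + 4/7 + 0))**2 - 1) = 2*((z + 0)**2 - 1) = 2*(z**2 - 1) = 2*(-1 + z**2) = -2 + 2*z**2)
O(-61, -(-2 - 2))/369 + 1153/4514 = (-2 + 2*(-(-2 - 2))**2)/369 + 1153/4514 = (-2 + 2*(-1*(-4))**2)*(1/369) + 1153*(1/4514) = (-2 + 2*4**2)*(1/369) + 1153/4514 = (-2 + 2*16)*(1/369) + 1153/4514 = (-2 + 32)*(1/369) + 1153/4514 = 30*(1/369) + 1153/4514 = 10/123 + 1153/4514 = 186959/555222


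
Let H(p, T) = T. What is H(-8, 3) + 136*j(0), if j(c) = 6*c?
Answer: 3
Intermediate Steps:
H(-8, 3) + 136*j(0) = 3 + 136*(6*0) = 3 + 136*0 = 3 + 0 = 3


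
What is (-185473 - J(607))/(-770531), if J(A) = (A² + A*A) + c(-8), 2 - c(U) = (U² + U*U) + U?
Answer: 922253/770531 ≈ 1.1969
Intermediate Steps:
c(U) = 2 - U - 2*U² (c(U) = 2 - ((U² + U*U) + U) = 2 - ((U² + U²) + U) = 2 - (2*U² + U) = 2 - (U + 2*U²) = 2 + (-U - 2*U²) = 2 - U - 2*U²)
J(A) = -118 + 2*A² (J(A) = (A² + A*A) + (2 - 1*(-8) - 2*(-8)²) = (A² + A²) + (2 + 8 - 2*64) = 2*A² + (2 + 8 - 128) = 2*A² - 118 = -118 + 2*A²)
(-185473 - J(607))/(-770531) = (-185473 - (-118 + 2*607²))/(-770531) = (-185473 - (-118 + 2*368449))*(-1/770531) = (-185473 - (-118 + 736898))*(-1/770531) = (-185473 - 1*736780)*(-1/770531) = (-185473 - 736780)*(-1/770531) = -922253*(-1/770531) = 922253/770531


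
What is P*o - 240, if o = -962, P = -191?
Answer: 183502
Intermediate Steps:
P*o - 240 = -191*(-962) - 240 = 183742 - 240 = 183502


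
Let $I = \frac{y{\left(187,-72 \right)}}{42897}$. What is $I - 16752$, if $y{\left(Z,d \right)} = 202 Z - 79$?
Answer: $- \frac{239524283}{14299} \approx -16751.0$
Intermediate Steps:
$y{\left(Z,d \right)} = -79 + 202 Z$
$I = \frac{12565}{14299}$ ($I = \frac{-79 + 202 \cdot 187}{42897} = \left(-79 + 37774\right) \frac{1}{42897} = 37695 \cdot \frac{1}{42897} = \frac{12565}{14299} \approx 0.87873$)
$I - 16752 = \frac{12565}{14299} - 16752 = - \frac{239524283}{14299}$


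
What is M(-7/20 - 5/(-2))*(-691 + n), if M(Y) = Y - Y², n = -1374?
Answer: 408457/80 ≈ 5105.7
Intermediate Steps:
M(-7/20 - 5/(-2))*(-691 + n) = ((-7/20 - 5/(-2))*(1 - (-7/20 - 5/(-2))))*(-691 - 1374) = ((-7*1/20 - 5*(-½))*(1 - (-7*1/20 - 5*(-½))))*(-2065) = ((-7/20 + 5/2)*(1 - (-7/20 + 5/2)))*(-2065) = (43*(1 - 1*43/20)/20)*(-2065) = (43*(1 - 43/20)/20)*(-2065) = ((43/20)*(-23/20))*(-2065) = -989/400*(-2065) = 408457/80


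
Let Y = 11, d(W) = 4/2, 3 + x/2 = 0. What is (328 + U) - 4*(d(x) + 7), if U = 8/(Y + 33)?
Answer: 3214/11 ≈ 292.18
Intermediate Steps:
x = -6 (x = -6 + 2*0 = -6 + 0 = -6)
d(W) = 2 (d(W) = 4*(½) = 2)
U = 2/11 (U = 8/(11 + 33) = 8/44 = 8*(1/44) = 2/11 ≈ 0.18182)
(328 + U) - 4*(d(x) + 7) = (328 + 2/11) - 4*(2 + 7) = 3610/11 - 4*9 = 3610/11 - 36 = 3214/11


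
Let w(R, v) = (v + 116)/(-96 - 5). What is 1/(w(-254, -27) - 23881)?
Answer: -101/2412070 ≈ -4.1873e-5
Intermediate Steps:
w(R, v) = -116/101 - v/101 (w(R, v) = (116 + v)/(-101) = (116 + v)*(-1/101) = -116/101 - v/101)
1/(w(-254, -27) - 23881) = 1/((-116/101 - 1/101*(-27)) - 23881) = 1/((-116/101 + 27/101) - 23881) = 1/(-89/101 - 23881) = 1/(-2412070/101) = -101/2412070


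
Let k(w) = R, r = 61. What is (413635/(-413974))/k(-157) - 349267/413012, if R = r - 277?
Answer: -7765013626477/9232716403152 ≈ -0.84103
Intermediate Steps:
R = -216 (R = 61 - 277 = -216)
k(w) = -216
(413635/(-413974))/k(-157) - 349267/413012 = (413635/(-413974))/(-216) - 349267/413012 = (413635*(-1/413974))*(-1/216) - 349267*1/413012 = -413635/413974*(-1/216) - 349267/413012 = 413635/89418384 - 349267/413012 = -7765013626477/9232716403152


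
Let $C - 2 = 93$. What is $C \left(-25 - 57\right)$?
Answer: $-7790$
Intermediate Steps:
$C = 95$ ($C = 2 + 93 = 95$)
$C \left(-25 - 57\right) = 95 \left(-25 - 57\right) = 95 \left(-82\right) = -7790$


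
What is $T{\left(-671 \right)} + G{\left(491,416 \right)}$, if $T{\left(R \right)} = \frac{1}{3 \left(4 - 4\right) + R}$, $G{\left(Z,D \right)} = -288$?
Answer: $- \frac{193249}{671} \approx -288.0$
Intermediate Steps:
$T{\left(R \right)} = \frac{1}{R}$ ($T{\left(R \right)} = \frac{1}{3 \left(4 - 4\right) + R} = \frac{1}{3 \cdot 0 + R} = \frac{1}{0 + R} = \frac{1}{R}$)
$T{\left(-671 \right)} + G{\left(491,416 \right)} = \frac{1}{-671} - 288 = - \frac{1}{671} - 288 = - \frac{193249}{671}$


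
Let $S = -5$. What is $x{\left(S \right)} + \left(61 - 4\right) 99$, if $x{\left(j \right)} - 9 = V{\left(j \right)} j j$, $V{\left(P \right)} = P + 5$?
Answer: $5652$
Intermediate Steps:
$V{\left(P \right)} = 5 + P$
$x{\left(j \right)} = 9 + j^{2} \left(5 + j\right)$ ($x{\left(j \right)} = 9 + \left(5 + j\right) j j = 9 + j \left(5 + j\right) j = 9 + j^{2} \left(5 + j\right)$)
$x{\left(S \right)} + \left(61 - 4\right) 99 = \left(9 + \left(-5\right)^{2} \left(5 - 5\right)\right) + \left(61 - 4\right) 99 = \left(9 + 25 \cdot 0\right) + 57 \cdot 99 = \left(9 + 0\right) + 5643 = 9 + 5643 = 5652$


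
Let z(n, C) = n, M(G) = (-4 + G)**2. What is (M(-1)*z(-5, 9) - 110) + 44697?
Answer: 44462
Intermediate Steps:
(M(-1)*z(-5, 9) - 110) + 44697 = ((-4 - 1)**2*(-5) - 110) + 44697 = ((-5)**2*(-5) - 110) + 44697 = (25*(-5) - 110) + 44697 = (-125 - 110) + 44697 = -235 + 44697 = 44462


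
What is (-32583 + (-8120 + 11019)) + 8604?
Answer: -21080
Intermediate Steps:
(-32583 + (-8120 + 11019)) + 8604 = (-32583 + 2899) + 8604 = -29684 + 8604 = -21080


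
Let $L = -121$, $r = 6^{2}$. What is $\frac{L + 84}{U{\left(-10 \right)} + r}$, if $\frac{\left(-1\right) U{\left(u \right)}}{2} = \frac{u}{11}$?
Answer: $- \frac{407}{416} \approx -0.97836$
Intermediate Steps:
$r = 36$
$U{\left(u \right)} = - \frac{2 u}{11}$ ($U{\left(u \right)} = - 2 \frac{u}{11} = - \frac{2 u}{11}$)
$\frac{L + 84}{U{\left(-10 \right)} + r} = \frac{-121 + 84}{\left(- \frac{2}{11}\right) \left(-10\right) + 36} = - \frac{37}{\frac{20}{11} + 36} = - \frac{37}{\frac{416}{11}} = \left(-37\right) \frac{11}{416} = - \frac{407}{416}$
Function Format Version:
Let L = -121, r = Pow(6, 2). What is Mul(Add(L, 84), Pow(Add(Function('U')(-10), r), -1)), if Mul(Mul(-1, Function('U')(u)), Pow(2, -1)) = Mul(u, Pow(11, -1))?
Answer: Rational(-407, 416) ≈ -0.97836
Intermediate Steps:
r = 36
Function('U')(u) = Mul(Rational(-2, 11), u) (Function('U')(u) = Mul(-2, Mul(u, Pow(11, -1))) = Mul(-2, Mul(u, Rational(1, 11))) = Mul(-2, Mul(Rational(1, 11), u)) = Mul(Rational(-2, 11), u))
Mul(Add(L, 84), Pow(Add(Function('U')(-10), r), -1)) = Mul(Add(-121, 84), Pow(Add(Mul(Rational(-2, 11), -10), 36), -1)) = Mul(-37, Pow(Add(Rational(20, 11), 36), -1)) = Mul(-37, Pow(Rational(416, 11), -1)) = Mul(-37, Rational(11, 416)) = Rational(-407, 416)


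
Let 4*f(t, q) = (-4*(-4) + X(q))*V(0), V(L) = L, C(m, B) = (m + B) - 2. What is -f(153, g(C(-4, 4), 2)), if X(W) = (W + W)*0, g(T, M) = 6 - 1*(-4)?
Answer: 0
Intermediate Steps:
C(m, B) = -2 + B + m (C(m, B) = (B + m) - 2 = -2 + B + m)
g(T, M) = 10 (g(T, M) = 6 + 4 = 10)
X(W) = 0 (X(W) = (2*W)*0 = 0)
f(t, q) = 0 (f(t, q) = ((-4*(-4) + 0)*0)/4 = ((16 + 0)*0)/4 = (16*0)/4 = (¼)*0 = 0)
-f(153, g(C(-4, 4), 2)) = -1*0 = 0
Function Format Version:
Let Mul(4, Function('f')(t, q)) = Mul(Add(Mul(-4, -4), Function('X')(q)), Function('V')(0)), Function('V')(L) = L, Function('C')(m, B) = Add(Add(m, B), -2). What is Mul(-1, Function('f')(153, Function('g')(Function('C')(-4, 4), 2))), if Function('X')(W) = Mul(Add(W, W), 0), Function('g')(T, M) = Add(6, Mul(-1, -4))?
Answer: 0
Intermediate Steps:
Function('C')(m, B) = Add(-2, B, m) (Function('C')(m, B) = Add(Add(B, m), -2) = Add(-2, B, m))
Function('g')(T, M) = 10 (Function('g')(T, M) = Add(6, 4) = 10)
Function('X')(W) = 0 (Function('X')(W) = Mul(Mul(2, W), 0) = 0)
Function('f')(t, q) = 0 (Function('f')(t, q) = Mul(Rational(1, 4), Mul(Add(Mul(-4, -4), 0), 0)) = Mul(Rational(1, 4), Mul(Add(16, 0), 0)) = Mul(Rational(1, 4), Mul(16, 0)) = Mul(Rational(1, 4), 0) = 0)
Mul(-1, Function('f')(153, Function('g')(Function('C')(-4, 4), 2))) = Mul(-1, 0) = 0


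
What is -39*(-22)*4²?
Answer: 13728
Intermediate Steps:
-39*(-22)*4² = 858*16 = 13728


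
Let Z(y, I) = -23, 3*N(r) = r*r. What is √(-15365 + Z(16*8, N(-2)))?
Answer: 2*I*√3847 ≈ 124.05*I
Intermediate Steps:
N(r) = r²/3 (N(r) = (r*r)/3 = r²/3)
√(-15365 + Z(16*8, N(-2))) = √(-15365 - 23) = √(-15388) = 2*I*√3847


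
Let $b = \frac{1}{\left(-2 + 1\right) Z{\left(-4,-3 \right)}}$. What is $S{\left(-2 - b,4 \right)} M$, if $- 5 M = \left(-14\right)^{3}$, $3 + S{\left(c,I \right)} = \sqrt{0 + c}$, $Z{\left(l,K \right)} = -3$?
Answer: $- \frac{8232}{5} + \frac{2744 i \sqrt{21}}{15} \approx -1646.4 + 838.31 i$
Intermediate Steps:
$b = \frac{1}{3}$ ($b = \frac{1}{\left(-2 + 1\right) \left(-3\right)} = \frac{1}{-1} \left(- \frac{1}{3}\right) = \left(-1\right) \left(- \frac{1}{3}\right) = \frac{1}{3} \approx 0.33333$)
$S{\left(c,I \right)} = -3 + \sqrt{c}$ ($S{\left(c,I \right)} = -3 + \sqrt{0 + c} = -3 + \sqrt{c}$)
$M = \frac{2744}{5}$ ($M = - \frac{\left(-14\right)^{3}}{5} = \left(- \frac{1}{5}\right) \left(-2744\right) = \frac{2744}{5} \approx 548.8$)
$S{\left(-2 - b,4 \right)} M = \left(-3 + \sqrt{-2 - \frac{1}{3}}\right) \frac{2744}{5} = \left(-3 + \sqrt{- \frac{7}{3}}\right) \frac{2744}{5} = \left(-3 + \frac{i \sqrt{21}}{3}\right) \frac{2744}{5} = - \frac{8232}{5} + \frac{2744 i \sqrt{21}}{15}$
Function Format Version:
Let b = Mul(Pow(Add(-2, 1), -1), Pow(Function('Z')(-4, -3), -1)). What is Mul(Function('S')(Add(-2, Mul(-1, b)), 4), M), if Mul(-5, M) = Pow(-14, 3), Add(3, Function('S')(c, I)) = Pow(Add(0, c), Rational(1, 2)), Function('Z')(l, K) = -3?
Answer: Add(Rational(-8232, 5), Mul(Rational(2744, 15), I, Pow(21, Rational(1, 2)))) ≈ Add(-1646.4, Mul(838.31, I))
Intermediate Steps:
b = Rational(1, 3) (b = Mul(Pow(Add(-2, 1), -1), Pow(-3, -1)) = Mul(Pow(-1, -1), Rational(-1, 3)) = Mul(-1, Rational(-1, 3)) = Rational(1, 3) ≈ 0.33333)
Function('S')(c, I) = Add(-3, Pow(c, Rational(1, 2))) (Function('S')(c, I) = Add(-3, Pow(Add(0, c), Rational(1, 2))) = Add(-3, Pow(c, Rational(1, 2))))
M = Rational(2744, 5) (M = Mul(Rational(-1, 5), Pow(-14, 3)) = Mul(Rational(-1, 5), -2744) = Rational(2744, 5) ≈ 548.80)
Mul(Function('S')(Add(-2, Mul(-1, b)), 4), M) = Mul(Add(-3, Pow(Add(-2, Mul(-1, Rational(1, 3))), Rational(1, 2))), Rational(2744, 5)) = Mul(Add(-3, Pow(Add(-2, Rational(-1, 3)), Rational(1, 2))), Rational(2744, 5)) = Mul(Add(-3, Pow(Rational(-7, 3), Rational(1, 2))), Rational(2744, 5)) = Mul(Add(-3, Mul(Rational(1, 3), I, Pow(21, Rational(1, 2)))), Rational(2744, 5)) = Add(Rational(-8232, 5), Mul(Rational(2744, 15), I, Pow(21, Rational(1, 2))))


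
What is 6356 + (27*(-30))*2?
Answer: 4736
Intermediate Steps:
6356 + (27*(-30))*2 = 6356 - 810*2 = 6356 - 1620 = 4736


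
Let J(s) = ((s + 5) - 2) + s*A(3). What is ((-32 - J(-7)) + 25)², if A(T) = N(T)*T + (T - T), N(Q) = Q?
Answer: 3600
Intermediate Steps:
A(T) = T² (A(T) = T*T + (T - T) = T² + 0 = T²)
J(s) = 3 + 10*s (J(s) = ((s + 5) - 2) + s*3² = ((5 + s) - 2) + s*9 = (3 + s) + 9*s = 3 + 10*s)
((-32 - J(-7)) + 25)² = ((-32 - (3 + 10*(-7))) + 25)² = ((-32 - (3 - 70)) + 25)² = ((-32 - 1*(-67)) + 25)² = ((-32 + 67) + 25)² = (35 + 25)² = 60² = 3600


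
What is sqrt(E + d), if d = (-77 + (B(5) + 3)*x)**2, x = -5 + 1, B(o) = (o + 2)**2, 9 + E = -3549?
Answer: sqrt(77667) ≈ 278.69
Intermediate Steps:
E = -3558 (E = -9 - 3549 = -3558)
B(o) = (2 + o)**2
x = -4
d = 81225 (d = (-77 + ((2 + 5)**2 + 3)*(-4))**2 = (-77 + (7**2 + 3)*(-4))**2 = (-77 + (49 + 3)*(-4))**2 = (-77 + 52*(-4))**2 = (-77 - 208)**2 = (-285)**2 = 81225)
sqrt(E + d) = sqrt(-3558 + 81225) = sqrt(77667)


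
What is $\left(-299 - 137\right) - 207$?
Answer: $-643$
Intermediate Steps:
$\left(-299 - 137\right) - 207 = -436 - 207 = -643$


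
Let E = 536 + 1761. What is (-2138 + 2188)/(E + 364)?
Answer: 50/2661 ≈ 0.018790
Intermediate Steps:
E = 2297
(-2138 + 2188)/(E + 364) = (-2138 + 2188)/(2297 + 364) = 50/2661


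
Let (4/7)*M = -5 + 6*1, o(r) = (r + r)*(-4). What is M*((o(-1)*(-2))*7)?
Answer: -196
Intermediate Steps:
o(r) = -8*r (o(r) = (2*r)*(-4) = -8*r)
M = 7/4 (M = 7*(-5 + 6*1)/4 = 7*(-5 + 6)/4 = (7/4)*1 = 7/4 ≈ 1.7500)
M*((o(-1)*(-2))*7) = 7*((-8*(-1)*(-2))*7)/4 = 7*((8*(-2))*7)/4 = 7*(-16*7)/4 = (7/4)*(-112) = -196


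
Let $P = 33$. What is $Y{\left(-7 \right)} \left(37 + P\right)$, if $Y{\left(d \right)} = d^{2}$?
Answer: $3430$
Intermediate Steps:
$Y{\left(-7 \right)} \left(37 + P\right) = \left(-7\right)^{2} \left(37 + 33\right) = 49 \cdot 70 = 3430$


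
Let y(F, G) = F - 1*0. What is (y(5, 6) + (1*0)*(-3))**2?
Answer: 25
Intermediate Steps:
y(F, G) = F (y(F, G) = F + 0 = F)
(y(5, 6) + (1*0)*(-3))**2 = (5 + (1*0)*(-3))**2 = (5 + 0*(-3))**2 = (5 + 0)**2 = 5**2 = 25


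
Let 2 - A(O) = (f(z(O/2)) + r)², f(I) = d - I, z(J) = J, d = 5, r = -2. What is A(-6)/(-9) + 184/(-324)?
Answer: 260/81 ≈ 3.2099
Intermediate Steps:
f(I) = 5 - I
A(O) = 2 - (3 - O/2)² (A(O) = 2 - ((5 - O/2) - 2)² = 2 - (3 - O/2)²)
A(-6)/(-9) + 184/(-324) = (2 - (-6 - 6)²/4)/(-9) + 184/(-324) = (2 - ¼*(-12)²)*(-⅑) + 184*(-1/324) = (2 - ¼*144)*(-⅑) - 46/81 = (2 - 36)*(-⅑) - 46/81 = -34*(-⅑) - 46/81 = 34/9 - 46/81 = 260/81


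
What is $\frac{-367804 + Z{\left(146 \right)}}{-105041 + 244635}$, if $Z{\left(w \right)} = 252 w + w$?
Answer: $- \frac{165433}{69797} \approx -2.3702$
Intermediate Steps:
$Z{\left(w \right)} = 253 w$
$\frac{-367804 + Z{\left(146 \right)}}{-105041 + 244635} = \frac{-367804 + 253 \cdot 146}{-105041 + 244635} = \frac{-367804 + 36938}{139594} = \left(-330866\right) \frac{1}{139594} = - \frac{165433}{69797}$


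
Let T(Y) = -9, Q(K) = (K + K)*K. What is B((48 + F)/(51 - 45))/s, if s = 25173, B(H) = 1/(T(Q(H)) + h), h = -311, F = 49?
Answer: -1/8055360 ≈ -1.2414e-7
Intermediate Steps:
Q(K) = 2*K² (Q(K) = (2*K)*K = 2*K²)
B(H) = -1/320 (B(H) = 1/(-9 - 311) = 1/(-320) = -1/320)
B((48 + F)/(51 - 45))/s = -1/320/25173 = -1/320*1/25173 = -1/8055360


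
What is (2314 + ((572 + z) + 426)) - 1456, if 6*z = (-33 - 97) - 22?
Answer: 5492/3 ≈ 1830.7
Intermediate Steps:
z = -76/3 (z = ((-33 - 97) - 22)/6 = (-130 - 22)/6 = (⅙)*(-152) = -76/3 ≈ -25.333)
(2314 + ((572 + z) + 426)) - 1456 = (2314 + ((572 - 76/3) + 426)) - 1456 = (2314 + (1640/3 + 426)) - 1456 = (2314 + 2918/3) - 1456 = 9860/3 - 1456 = 5492/3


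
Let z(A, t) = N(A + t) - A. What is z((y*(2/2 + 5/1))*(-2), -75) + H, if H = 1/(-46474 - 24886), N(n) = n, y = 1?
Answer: -5352001/71360 ≈ -75.000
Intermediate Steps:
z(A, t) = t (z(A, t) = (A + t) - A = t)
H = -1/71360 (H = 1/(-71360) = -1/71360 ≈ -1.4013e-5)
z((y*(2/2 + 5/1))*(-2), -75) + H = -75 - 1/71360 = -5352001/71360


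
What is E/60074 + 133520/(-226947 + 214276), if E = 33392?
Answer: -3798985224/380598827 ≈ -9.9816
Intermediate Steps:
E/60074 + 133520/(-226947 + 214276) = 33392/60074 + 133520/(-226947 + 214276) = 33392*(1/60074) + 133520/(-12671) = 16696/30037 + 133520*(-1/12671) = 16696/30037 - 133520/12671 = -3798985224/380598827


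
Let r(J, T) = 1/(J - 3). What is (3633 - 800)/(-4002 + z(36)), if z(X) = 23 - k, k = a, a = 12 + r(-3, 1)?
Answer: -16998/23945 ≈ -0.70988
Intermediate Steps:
r(J, T) = 1/(-3 + J)
a = 71/6 (a = 12 + 1/(-3 - 3) = 12 + 1/(-6) = 12 - 1/6 = 71/6 ≈ 11.833)
k = 71/6 ≈ 11.833
z(X) = 67/6 (z(X) = 23 - 1*71/6 = 23 - 71/6 = 67/6)
(3633 - 800)/(-4002 + z(36)) = (3633 - 800)/(-4002 + 67/6) = 2833/(-23945/6) = 2833*(-6/23945) = -16998/23945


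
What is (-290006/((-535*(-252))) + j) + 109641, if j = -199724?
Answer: -6072640033/67410 ≈ -90085.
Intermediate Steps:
(-290006/((-535*(-252))) + j) + 109641 = (-290006/((-535*(-252))) - 199724) + 109641 = (-290006/134820 - 199724) + 109641 = (-290006*1/134820 - 199724) + 109641 = (-145003/67410 - 199724) + 109641 = -13463539843/67410 + 109641 = -6072640033/67410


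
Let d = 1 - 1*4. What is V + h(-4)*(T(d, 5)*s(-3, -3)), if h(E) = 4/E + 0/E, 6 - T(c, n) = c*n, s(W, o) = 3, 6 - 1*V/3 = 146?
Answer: -483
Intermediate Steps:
V = -420 (V = 18 - 3*146 = 18 - 438 = -420)
d = -3 (d = 1 - 4 = -3)
T(c, n) = 6 - c*n
h(E) = 4/E (h(E) = 4/E + 0 = 4/E)
V + h(-4)*(T(d, 5)*s(-3, -3)) = -420 + (4/(-4))*((6 - 1*(-3)*5)*3) = -420 + (4*(-¼))*((6 + 15)*3) = -420 - 21*3 = -420 - 1*63 = -420 - 63 = -483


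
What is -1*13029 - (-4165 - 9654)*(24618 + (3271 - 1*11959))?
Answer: 220123641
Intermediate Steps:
-1*13029 - (-4165 - 9654)*(24618 + (3271 - 1*11959)) = -13029 - (-13819)*(24618 + (3271 - 11959)) = -13029 - (-13819)*(24618 - 8688) = -13029 - (-13819)*15930 = -13029 - 1*(-220136670) = -13029 + 220136670 = 220123641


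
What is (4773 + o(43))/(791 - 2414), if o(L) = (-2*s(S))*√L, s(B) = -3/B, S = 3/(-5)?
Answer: -1591/541 + 10*√43/1623 ≈ -2.9004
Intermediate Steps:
S = -⅗ (S = 3*(-⅕) = -⅗ ≈ -0.60000)
o(L) = -10*√L (o(L) = (-(-6)/(-⅗))*√L = (-(-6)*(-5)/3)*√L = (-2*5)*√L = -10*√L)
(4773 + o(43))/(791 - 2414) = (4773 - 10*√43)/(791 - 2414) = (4773 - 10*√43)/(-1623) = (4773 - 10*√43)*(-1/1623) = -1591/541 + 10*√43/1623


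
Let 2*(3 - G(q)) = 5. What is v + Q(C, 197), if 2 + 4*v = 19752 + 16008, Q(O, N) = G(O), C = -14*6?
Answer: 8940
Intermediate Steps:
G(q) = 1/2 (G(q) = 3 - 1/2*5 = 3 - 5/2 = 1/2)
C = -84
Q(O, N) = 1/2
v = 17879/2 (v = -1/2 + (19752 + 16008)/4 = -1/2 + (1/4)*35760 = -1/2 + 8940 = 17879/2 ≈ 8939.5)
v + Q(C, 197) = 17879/2 + 1/2 = 8940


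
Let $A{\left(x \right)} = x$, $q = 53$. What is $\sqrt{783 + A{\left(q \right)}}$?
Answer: $2 \sqrt{209} \approx 28.914$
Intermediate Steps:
$\sqrt{783 + A{\left(q \right)}} = \sqrt{783 + 53} = \sqrt{836} = 2 \sqrt{209}$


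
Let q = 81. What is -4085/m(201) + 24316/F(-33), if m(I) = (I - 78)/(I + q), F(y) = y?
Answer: -13668626/1353 ≈ -10102.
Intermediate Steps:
m(I) = (-78 + I)/(81 + I) (m(I) = (I - 78)/(I + 81) = (-78 + I)/(81 + I))
-4085/m(201) + 24316/F(-33) = -4085*(81 + 201)/(-78 + 201) + 24316/(-33) = -4085/(123/282) + 24316*(-1/33) = -4085/((1/282)*123) - 24316/33 = -4085/41/94 - 24316/33 = -4085*94/41 - 24316/33 = -383990/41 - 24316/33 = -13668626/1353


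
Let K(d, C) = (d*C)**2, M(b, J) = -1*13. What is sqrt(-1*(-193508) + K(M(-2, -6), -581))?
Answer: sqrt(57241317) ≈ 7565.8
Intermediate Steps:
M(b, J) = -13
K(d, C) = C**2*d**2 (K(d, C) = (C*d)**2 = C**2*d**2)
sqrt(-1*(-193508) + K(M(-2, -6), -581)) = sqrt(-1*(-193508) + (-581)**2*(-13)**2) = sqrt(193508 + 337561*169) = sqrt(193508 + 57047809) = sqrt(57241317)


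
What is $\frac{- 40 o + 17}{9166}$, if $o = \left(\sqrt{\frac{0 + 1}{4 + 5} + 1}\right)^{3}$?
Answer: $\frac{17}{9166} - \frac{200 \sqrt{10}}{123741} \approx -0.0032564$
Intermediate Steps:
$o = \frac{10 \sqrt{10}}{27}$ ($o = \left(\sqrt{1 \cdot \frac{1}{9} + 1}\right)^{3} = \left(\sqrt{\frac{1}{9} + 1}\right)^{3} = \left(\sqrt{\frac{10}{9}}\right)^{3} = \left(\frac{\sqrt{10}}{3}\right)^{3} = \frac{10 \sqrt{10}}{27} \approx 1.1712$)
$\frac{- 40 o + 17}{9166} = \frac{- 40 \frac{10 \sqrt{10}}{27} + 17}{9166} = \left(- \frac{400 \sqrt{10}}{27} + 17\right) \frac{1}{9166} = \left(17 - \frac{400 \sqrt{10}}{27}\right) \frac{1}{9166} = \frac{17}{9166} - \frac{200 \sqrt{10}}{123741}$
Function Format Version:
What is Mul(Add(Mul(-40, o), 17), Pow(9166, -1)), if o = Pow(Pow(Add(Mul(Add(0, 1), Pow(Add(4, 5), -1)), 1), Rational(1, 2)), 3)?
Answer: Add(Rational(17, 9166), Mul(Rational(-200, 123741), Pow(10, Rational(1, 2)))) ≈ -0.0032564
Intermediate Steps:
o = Mul(Rational(10, 27), Pow(10, Rational(1, 2))) (o = Pow(Pow(Add(Mul(1, Pow(9, -1)), 1), Rational(1, 2)), 3) = Pow(Pow(Add(Mul(1, Rational(1, 9)), 1), Rational(1, 2)), 3) = Pow(Pow(Add(Rational(1, 9), 1), Rational(1, 2)), 3) = Pow(Pow(Rational(10, 9), Rational(1, 2)), 3) = Pow(Mul(Rational(1, 3), Pow(10, Rational(1, 2))), 3) = Mul(Rational(10, 27), Pow(10, Rational(1, 2))) ≈ 1.1712)
Mul(Add(Mul(-40, o), 17), Pow(9166, -1)) = Mul(Add(Mul(-40, Mul(Rational(10, 27), Pow(10, Rational(1, 2)))), 17), Pow(9166, -1)) = Mul(Add(Mul(Rational(-400, 27), Pow(10, Rational(1, 2))), 17), Rational(1, 9166)) = Mul(Add(17, Mul(Rational(-400, 27), Pow(10, Rational(1, 2)))), Rational(1, 9166)) = Add(Rational(17, 9166), Mul(Rational(-200, 123741), Pow(10, Rational(1, 2))))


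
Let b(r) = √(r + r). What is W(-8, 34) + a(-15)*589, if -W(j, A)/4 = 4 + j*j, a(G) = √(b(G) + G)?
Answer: -272 + 589*√(-15 + I*√30) ≈ 137.92 + 2317.7*I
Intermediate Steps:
b(r) = √2*√r (b(r) = √(2*r) = √2*√r)
a(G) = √(G + √2*√G) (a(G) = √(√2*√G + G) = √(G + √2*√G))
W(j, A) = -16 - 4*j² (W(j, A) = -4*(4 + j*j) = -4*(4 + j²) = -16 - 4*j²)
W(-8, 34) + a(-15)*589 = (-16 - 4*(-8)²) + √(-15 + √2*√(-15))*589 = (-16 - 4*64) + √(-15 + √2*(I*√15))*589 = (-16 - 256) + √(-15 + I*√30)*589 = -272 + 589*√(-15 + I*√30)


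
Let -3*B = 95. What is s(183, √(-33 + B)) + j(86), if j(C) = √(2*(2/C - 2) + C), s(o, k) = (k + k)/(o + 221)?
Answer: 42*√86/43 + I*√582/606 ≈ 9.058 + 0.03981*I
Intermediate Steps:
B = -95/3 (B = -⅓*95 = -95/3 ≈ -31.667)
s(o, k) = 2*k/(221 + o) (s(o, k) = (2*k)/(221 + o) = 2*k/(221 + o))
j(C) = √(-4 + C + 4/C) (j(C) = √(2*(-2 + 2/C) + C) = √((-4 + 4/C) + C) = √(-4 + C + 4/C))
s(183, √(-33 + B)) + j(86) = 2*√(-33 - 95/3)/(221 + 183) + √(-4 + 86 + 4/86) = 2*√(-194/3)/404 + √(-4 + 86 + 4*(1/86)) = 2*(I*√582/3)*(1/404) + √(-4 + 86 + 2/43) = I*√582/606 + √(3528/43) = I*√582/606 + 42*√86/43 = 42*√86/43 + I*√582/606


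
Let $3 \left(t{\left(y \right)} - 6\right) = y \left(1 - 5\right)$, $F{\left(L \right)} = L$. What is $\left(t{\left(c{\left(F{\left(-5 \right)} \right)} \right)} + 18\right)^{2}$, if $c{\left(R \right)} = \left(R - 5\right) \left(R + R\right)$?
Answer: $\frac{107584}{9} \approx 11954.0$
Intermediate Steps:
$c{\left(R \right)} = 2 R \left(-5 + R\right)$ ($c{\left(R \right)} = \left(-5 + R\right) 2 R = 2 R \left(-5 + R\right)$)
$t{\left(y \right)} = 6 - \frac{4 y}{3}$ ($t{\left(y \right)} = 6 + \frac{y \left(1 - 5\right)}{3} = 6 + \frac{y \left(-4\right)}{3} = 6 + \frac{\left(-4\right) y}{3} = 6 - \frac{4 y}{3}$)
$\left(t{\left(c{\left(F{\left(-5 \right)} \right)} \right)} + 18\right)^{2} = \left(\left(6 - \frac{4 \cdot 2 \left(-5\right) \left(-5 - 5\right)}{3}\right) + 18\right)^{2} = \left(\left(6 - \frac{4 \cdot 2 \left(-5\right) \left(-10\right)}{3}\right) + 18\right)^{2} = \left(\left(6 - \frac{400}{3}\right) + 18\right)^{2} = \left(- \frac{382}{3} + 18\right)^{2} = \left(- \frac{328}{3}\right)^{2} = \frac{107584}{9}$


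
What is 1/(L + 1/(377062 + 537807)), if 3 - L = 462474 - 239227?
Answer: -914869/204239015035 ≈ -4.4794e-6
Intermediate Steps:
L = -223244 (L = 3 - (462474 - 239227) = 3 - 1*223247 = 3 - 223247 = -223244)
1/(L + 1/(377062 + 537807)) = 1/(-223244 + 1/(377062 + 537807)) = 1/(-223244 + 1/914869) = 1/(-204239015035/914869) = -914869/204239015035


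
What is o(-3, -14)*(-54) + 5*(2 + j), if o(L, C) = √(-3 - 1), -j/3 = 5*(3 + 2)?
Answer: -365 - 108*I ≈ -365.0 - 108.0*I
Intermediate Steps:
j = -75 (j = -15*(3 + 2) = -15*5 = -3*25 = -75)
o(L, C) = 2*I (o(L, C) = √(-4) = 2*I)
o(-3, -14)*(-54) + 5*(2 + j) = (2*I)*(-54) + 5*(2 - 75) = -108*I + 5*(-73) = -108*I - 365 = -365 - 108*I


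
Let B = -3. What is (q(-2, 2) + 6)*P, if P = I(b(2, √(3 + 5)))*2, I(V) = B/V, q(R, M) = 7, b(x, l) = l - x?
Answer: -39 - 39*√2 ≈ -94.154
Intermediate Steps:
I(V) = -3/V
P = -6/(-2 + 2*√2) (P = -3/(√(3 + 5) - 1*2)*2 = -3/(√8 - 2)*2 = -3/(2*√2 - 2)*2 = -3/(-2 + 2*√2)*2 = -6/(-2 + 2*√2) ≈ -7.2426)
(q(-2, 2) + 6)*P = (7 + 6)*(-3 - 3*√2) = 13*(-3 - 3*√2) = -39 - 39*√2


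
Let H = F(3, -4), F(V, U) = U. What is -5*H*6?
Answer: 120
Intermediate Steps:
H = -4
-5*H*6 = -5*(-4)*6 = 20*6 = 120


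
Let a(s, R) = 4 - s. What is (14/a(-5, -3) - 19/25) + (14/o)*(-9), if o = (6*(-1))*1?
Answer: 4904/225 ≈ 21.796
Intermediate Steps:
o = -6 (o = -6*1 = -6)
(14/a(-5, -3) - 19/25) + (14/o)*(-9) = (14/(4 - 1*(-5)) - 19/25) + (14/(-6))*(-9) = (14/(4 + 5) - 19*1/25) + (14*(-1/6))*(-9) = (14/9 - 19/25) - 7/3*(-9) = (14*(1/9) - 19/25) + 21 = (14/9 - 19/25) + 21 = 179/225 + 21 = 4904/225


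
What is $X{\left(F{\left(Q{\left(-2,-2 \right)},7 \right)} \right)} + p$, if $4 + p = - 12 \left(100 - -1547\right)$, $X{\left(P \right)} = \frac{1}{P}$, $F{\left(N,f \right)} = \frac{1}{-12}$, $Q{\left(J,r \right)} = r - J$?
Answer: $-19780$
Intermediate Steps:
$F{\left(N,f \right)} = - \frac{1}{12}$
$p = -19768$ ($p = -4 - 12 \left(100 - -1547\right) = -4 - 12 \left(100 + 1547\right) = -4 - 19764 = -19768$)
$X{\left(F{\left(Q{\left(-2,-2 \right)},7 \right)} \right)} + p = \frac{1}{- \frac{1}{12}} - 19768 = -12 - 19768 = -19780$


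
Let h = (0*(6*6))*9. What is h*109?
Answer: 0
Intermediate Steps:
h = 0 (h = (0*36)*9 = 0*9 = 0)
h*109 = 0*109 = 0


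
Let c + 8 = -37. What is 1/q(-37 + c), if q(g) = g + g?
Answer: -1/164 ≈ -0.0060976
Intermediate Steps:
c = -45 (c = -8 - 37 = -45)
q(g) = 2*g
1/q(-37 + c) = 1/(2*(-37 - 45)) = 1/(2*(-82)) = 1/(-164) = -1/164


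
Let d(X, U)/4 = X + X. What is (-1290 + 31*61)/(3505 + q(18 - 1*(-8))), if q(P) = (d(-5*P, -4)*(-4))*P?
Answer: 601/111665 ≈ 0.0053822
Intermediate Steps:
d(X, U) = 8*X (d(X, U) = 4*(X + X) = 4*(2*X) = 8*X)
q(P) = 160*P**2 (q(P) = ((8*(-5*P))*(-4))*P = (-40*P*(-4))*P = (160*P)*P = 160*P**2)
(-1290 + 31*61)/(3505 + q(18 - 1*(-8))) = (-1290 + 31*61)/(3505 + 160*(18 - 1*(-8))**2) = (-1290 + 1891)/(3505 + 160*(18 + 8)**2) = 601/(3505 + 160*26**2) = 601/(3505 + 160*676) = 601/(3505 + 108160) = 601/111665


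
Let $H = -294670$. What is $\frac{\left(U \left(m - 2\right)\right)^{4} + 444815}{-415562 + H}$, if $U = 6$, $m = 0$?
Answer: $- \frac{465551}{710232} \approx -0.65549$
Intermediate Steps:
$\frac{\left(U \left(m - 2\right)\right)^{4} + 444815}{-415562 + H} = \frac{\left(6 \left(0 - 2\right)\right)^{4} + 444815}{-415562 - 294670} = \frac{\left(6 \left(-2\right)\right)^{4} + 444815}{-710232} = \left(\left(-12\right)^{4} + 444815\right) \left(- \frac{1}{710232}\right) = \left(20736 + 444815\right) \left(- \frac{1}{710232}\right) = 465551 \left(- \frac{1}{710232}\right) = - \frac{465551}{710232}$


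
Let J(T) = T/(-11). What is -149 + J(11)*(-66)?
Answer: -83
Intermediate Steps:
J(T) = -T/11 (J(T) = T*(-1/11) = -T/11)
-149 + J(11)*(-66) = -149 - 1/11*11*(-66) = -149 - 1*(-66) = -149 + 66 = -83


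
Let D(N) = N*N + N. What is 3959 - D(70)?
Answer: -1011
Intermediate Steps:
D(N) = N + N**2 (D(N) = N**2 + N = N + N**2)
3959 - D(70) = 3959 - 70*(1 + 70) = 3959 - 70*71 = 3959 - 1*4970 = 3959 - 4970 = -1011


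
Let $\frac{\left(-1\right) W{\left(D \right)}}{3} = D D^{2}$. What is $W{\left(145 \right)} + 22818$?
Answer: $-9123057$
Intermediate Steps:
$W{\left(D \right)} = - 3 D^{3}$ ($W{\left(D \right)} = - 3 D D^{2} = - 3 D^{3}$)
$W{\left(145 \right)} + 22818 = - 3 \cdot 145^{3} + 22818 = \left(-3\right) 3048625 + 22818 = -9145875 + 22818 = -9123057$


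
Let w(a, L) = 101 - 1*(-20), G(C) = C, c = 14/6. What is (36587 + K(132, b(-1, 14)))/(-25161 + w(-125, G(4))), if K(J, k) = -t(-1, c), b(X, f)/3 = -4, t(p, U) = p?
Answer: -9147/6260 ≈ -1.4612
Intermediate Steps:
c = 7/3 (c = 14*(⅙) = 7/3 ≈ 2.3333)
b(X, f) = -12 (b(X, f) = 3*(-4) = -12)
K(J, k) = 1 (K(J, k) = -1*(-1) = 1)
w(a, L) = 121 (w(a, L) = 101 + 20 = 121)
(36587 + K(132, b(-1, 14)))/(-25161 + w(-125, G(4))) = (36587 + 1)/(-25161 + 121) = 36588/(-25040) = 36588*(-1/25040) = -9147/6260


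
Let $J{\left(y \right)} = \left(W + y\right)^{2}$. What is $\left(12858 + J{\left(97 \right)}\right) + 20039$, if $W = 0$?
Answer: $42306$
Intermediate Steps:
$J{\left(y \right)} = y^{2}$ ($J{\left(y \right)} = \left(0 + y\right)^{2} = y^{2}$)
$\left(12858 + J{\left(97 \right)}\right) + 20039 = \left(12858 + 97^{2}\right) + 20039 = \left(12858 + 9409\right) + 20039 = 22267 + 20039 = 42306$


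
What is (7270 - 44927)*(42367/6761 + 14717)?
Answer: -3748528558628/6761 ≈ -5.5443e+8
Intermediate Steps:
(7270 - 44927)*(42367/6761 + 14717) = -37657*(42367*(1/6761) + 14717) = -37657*(42367/6761 + 14717) = -37657*99544004/6761 = -3748528558628/6761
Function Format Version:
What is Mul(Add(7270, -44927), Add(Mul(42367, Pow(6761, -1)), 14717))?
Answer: Rational(-3748528558628, 6761) ≈ -5.5443e+8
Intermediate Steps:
Mul(Add(7270, -44927), Add(Mul(42367, Pow(6761, -1)), 14717)) = Mul(-37657, Add(Mul(42367, Rational(1, 6761)), 14717)) = Mul(-37657, Add(Rational(42367, 6761), 14717)) = Mul(-37657, Rational(99544004, 6761)) = Rational(-3748528558628, 6761)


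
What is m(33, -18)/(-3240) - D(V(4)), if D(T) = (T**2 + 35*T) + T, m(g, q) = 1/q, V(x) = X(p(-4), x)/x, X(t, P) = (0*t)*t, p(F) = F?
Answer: 1/58320 ≈ 1.7147e-5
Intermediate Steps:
X(t, P) = 0 (X(t, P) = 0*t = 0)
V(x) = 0 (V(x) = 0/x = 0)
D(T) = T**2 + 36*T
m(33, -18)/(-3240) - D(V(4)) = 1/(-18*(-3240)) - 0*(36 + 0) = -1/18*(-1/3240) - 0*36 = 1/58320 - 1*0 = 1/58320 + 0 = 1/58320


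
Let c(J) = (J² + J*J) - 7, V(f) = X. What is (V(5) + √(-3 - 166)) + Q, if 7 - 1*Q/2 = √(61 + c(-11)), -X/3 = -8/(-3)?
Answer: 6 - 4*√74 + 13*I ≈ -28.409 + 13.0*I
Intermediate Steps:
X = -8 (X = -(-24)/(-3) = -(-24)*(-1)/3 = -3*8/3 = -8)
V(f) = -8
c(J) = -7 + 2*J² (c(J) = (J² + J²) - 7 = 2*J² - 7 = -7 + 2*J²)
Q = 14 - 4*√74 (Q = 14 - 2*√(61 + (-7 + 2*(-11)²)) = 14 - 2*√(61 + (-7 + 2*121)) = 14 - 2*√(61 + (-7 + 242)) = 14 - 2*√(61 + 235) = 14 - 4*√74 ≈ -20.409)
(V(5) + √(-3 - 166)) + Q = (-8 + √(-3 - 166)) + (14 - 4*√74) = (-8 + √(-169)) + (14 - 4*√74) = (-8 + 13*I) + (14 - 4*√74) = 6 - 4*√74 + 13*I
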